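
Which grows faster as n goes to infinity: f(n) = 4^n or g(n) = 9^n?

g(n) = 9^n grows faster: (9/4)^n -> infinity since 9/4 > 1.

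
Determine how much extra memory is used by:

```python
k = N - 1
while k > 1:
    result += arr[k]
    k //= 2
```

Space complexity: O(1).
Only a constant amount of auxiliary storage is used; nothing grows with n.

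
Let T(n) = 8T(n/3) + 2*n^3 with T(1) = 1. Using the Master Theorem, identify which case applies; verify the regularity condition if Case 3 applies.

a=8, b=3, f(n)=2*n^3.
log_3(8) = 1.893 < 3.
f(n) = Omega(n^(1.893+epsilon)) for some epsilon > 0, so Case 3 is the candidate.
Regularity: a*f(n/b) = 8*2*(n/3)^3 = (8/27)*2*n^3 <= c*f(n) with c = 8/27 < 1. Satisfied.
Case 3: T(n) = Theta(n^3).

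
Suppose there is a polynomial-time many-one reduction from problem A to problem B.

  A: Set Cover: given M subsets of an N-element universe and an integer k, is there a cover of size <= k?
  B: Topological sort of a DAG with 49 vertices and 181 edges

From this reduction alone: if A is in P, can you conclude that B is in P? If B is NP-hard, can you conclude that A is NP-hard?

A poly-time reduction A <=_p B transfers tractability DOWN (B easy => A easy) and hardness UP (A hard => B hard), not the reverse.
From A in P, the reduction alone does NOT give B in P: any problem in P trivially reduces to SAT, yet SAT is not known to be in P.
From B NP-hard, the reduction alone does NOT give A NP-hard: again, easy problems reduce to hard ones.
(Here in fact A is NP-complete and B is in P, so no such reduction is known -- its existence would imply P = NP; the analysis concerns only what the assumed reduction would or would not let you conclude.)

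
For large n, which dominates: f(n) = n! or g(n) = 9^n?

f(n) = n! grows faster: n!/9^n -> infinity by Stirling.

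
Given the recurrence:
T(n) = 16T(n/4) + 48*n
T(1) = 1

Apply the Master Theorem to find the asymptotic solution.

a=16, b=4, f(n)=48*n. log_4(16) = 2. Case 1 of Master Theorem: T(n) = O(n^2).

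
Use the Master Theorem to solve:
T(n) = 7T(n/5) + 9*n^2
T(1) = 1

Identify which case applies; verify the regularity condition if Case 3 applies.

a=7, b=5, f(n)=9*n^2.
log_5(7) = 1.209 < 2.
f(n) = Omega(n^(1.209+epsilon)) for some epsilon > 0, so Case 3 is the candidate.
Regularity: a*f(n/b) = 7*9*(n/5)^2 = (7/25)*9*n^2 <= c*f(n) with c = 7/25 < 1. Satisfied.
Case 3: T(n) = Theta(n^2).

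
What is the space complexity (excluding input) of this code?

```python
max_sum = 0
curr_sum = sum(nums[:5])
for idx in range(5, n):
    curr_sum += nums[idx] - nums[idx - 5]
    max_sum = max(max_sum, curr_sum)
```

Space complexity: O(1).
Only a constant amount of auxiliary storage is used; nothing grows with n.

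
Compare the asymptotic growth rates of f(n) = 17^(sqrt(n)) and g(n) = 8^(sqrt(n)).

f(n) = 17^(sqrt(n)) grows faster: ratio is (17/8)^(sqrt(n)) -> infinity since 17/8 > 1.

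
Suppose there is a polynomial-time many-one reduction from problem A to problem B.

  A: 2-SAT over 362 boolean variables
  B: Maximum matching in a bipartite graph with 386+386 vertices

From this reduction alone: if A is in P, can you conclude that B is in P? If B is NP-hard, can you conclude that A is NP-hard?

A poly-time reduction A <=_p B transfers tractability DOWN (B easy => A easy) and hardness UP (A hard => B hard), not the reverse.
From A in P, the reduction alone does NOT give B in P: any problem in P trivially reduces to SAT, yet SAT is not known to be in P.
From B NP-hard, the reduction alone does NOT give A NP-hard: again, easy problems reduce to hard ones.
(Here in fact A is P and B is P.)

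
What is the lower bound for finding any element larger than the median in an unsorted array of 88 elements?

To find an element larger than the median of 88 elements, we must see Omega(n) elements. Without seeing enough elements, an adversary can make any unseen element the median.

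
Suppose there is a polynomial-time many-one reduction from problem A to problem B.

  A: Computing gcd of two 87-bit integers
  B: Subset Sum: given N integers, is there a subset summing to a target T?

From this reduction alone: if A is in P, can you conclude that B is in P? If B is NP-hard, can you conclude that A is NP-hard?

A poly-time reduction A <=_p B transfers tractability DOWN (B easy => A easy) and hardness UP (A hard => B hard), not the reverse.
From A in P, the reduction alone does NOT give B in P: any problem in P trivially reduces to SAT, yet SAT is not known to be in P.
From B NP-hard, the reduction alone does NOT give A NP-hard: again, easy problems reduce to hard ones.
(Here in fact A is P and B is NP-complete.)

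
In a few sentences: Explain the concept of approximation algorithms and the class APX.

An approximation algorithm finds solutions within a guaranteed factor of optimal in polynomial time. APX is the class of optimization problems with constant-factor polynomial-time approximation algorithms. Vertex Cover is in APX (2-approximation). Unless P = NP, TSP has no constant-factor approximation, but Metric TSP has a 3/2-approximation.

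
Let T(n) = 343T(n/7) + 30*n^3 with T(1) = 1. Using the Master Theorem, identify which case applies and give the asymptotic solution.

a=343, b=7, f(n)=30*n^3.
log_7(343) = 3, so n^(log_b(a)) = n^3.
f(n) = Theta(n^3), so Case 2 applies.
T(n) = Theta(n^3 log n).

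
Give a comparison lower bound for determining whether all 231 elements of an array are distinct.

In the algebraic decision-tree model, the YES region for element distinctness on 231 elements has 231! connected components (one per ordering). Ben-Or's theorem then gives a lower bound of Omega(log(n!)) = Omega(n log n).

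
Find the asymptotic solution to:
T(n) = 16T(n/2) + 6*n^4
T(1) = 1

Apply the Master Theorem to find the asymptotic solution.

a=16, b=2, f(n)=6*n^4. log_2(16) = 4. Case 2: T(n) = O(n^4 log n).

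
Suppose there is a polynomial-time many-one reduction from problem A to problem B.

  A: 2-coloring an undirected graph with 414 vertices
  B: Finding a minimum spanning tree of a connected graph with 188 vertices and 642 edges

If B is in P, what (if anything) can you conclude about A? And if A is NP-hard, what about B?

A poly-time reduction A <=_p B means any A-instance can be transformed to a B-instance in poly time.
If B is in P: compose the reduction with B's poly-time algorithm to solve A in poly time, so A is in P.
If A is NP-hard: every NP problem reduces to A, which reduces to B; composing reductions, every NP problem reduces to B, so B is NP-hard.
(Here in fact A is P and B is P.)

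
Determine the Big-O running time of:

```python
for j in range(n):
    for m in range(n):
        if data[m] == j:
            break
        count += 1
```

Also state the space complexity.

Time complexity: O(n^2).
Space complexity: O(1).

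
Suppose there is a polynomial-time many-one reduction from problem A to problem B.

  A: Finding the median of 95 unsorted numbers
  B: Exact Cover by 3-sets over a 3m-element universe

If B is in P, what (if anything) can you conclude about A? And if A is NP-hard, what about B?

A poly-time reduction A <=_p B means any A-instance can be transformed to a B-instance in poly time.
If B is in P: compose the reduction with B's poly-time algorithm to solve A in poly time, so A is in P.
If A is NP-hard: every NP problem reduces to A, which reduces to B; composing reductions, every NP problem reduces to B, so B is NP-hard.
(Here in fact A is P and B is NP-complete.)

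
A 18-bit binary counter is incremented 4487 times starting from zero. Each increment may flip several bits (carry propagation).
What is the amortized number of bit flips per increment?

Bit i flips on every 2^i-th increment, so over 4487 increments bit i flips floor(4487/2^i) times. Summing over i: total flips < 2 * 4487. Amortized: < 2 = O(1) per increment.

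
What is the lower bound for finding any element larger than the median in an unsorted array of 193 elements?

To find an element larger than the median of 193 elements, we must see Omega(n) elements. Without seeing enough elements, an adversary can make any unseen element the median.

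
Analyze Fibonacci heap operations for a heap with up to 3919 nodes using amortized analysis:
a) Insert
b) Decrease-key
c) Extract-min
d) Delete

Fibonacci heaps use lazy consolidation. Potential function Phi = t + 2m (t = number of trees, m = marked nodes).
- Insert: O(1) actual, Delta Phi = +1 (one new tree) => O(1) amortized.
- Decrease-key: with c cascading cuts, actual cost is O(c); Delta Phi <= c - 2(c-1) + 2 = 4 - c (c new trees; >= c-1 marks cleared; <= 1 new mark). Amortized O(c) + (4 - c) = O(1).
- Extract-min: O(D(n) + t) actual; consolidation drops t to <= D(n)+1, so Delta Phi pays for the t term. D(n) = O(log n) for n = 3919 => O(log n) amortized.
- Delete: decrease-key to -inf then extract-min = O(log n).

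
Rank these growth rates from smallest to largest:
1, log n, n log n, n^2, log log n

Ordered by growth rate: 1 < log log n < log n < n log n < n^2.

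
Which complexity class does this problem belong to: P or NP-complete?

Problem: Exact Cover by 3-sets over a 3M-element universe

This problem is NP-complete: one of Karp's 21 NP-complete problems.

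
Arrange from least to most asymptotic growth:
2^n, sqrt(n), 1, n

Ordered by growth rate: 1 < sqrt(n) < n < 2^n.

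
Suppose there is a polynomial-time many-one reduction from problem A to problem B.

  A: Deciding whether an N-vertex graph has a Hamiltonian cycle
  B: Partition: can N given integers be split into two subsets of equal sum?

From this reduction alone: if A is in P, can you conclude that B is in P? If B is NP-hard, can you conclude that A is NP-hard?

A poly-time reduction A <=_p B transfers tractability DOWN (B easy => A easy) and hardness UP (A hard => B hard), not the reverse.
From A in P, the reduction alone does NOT give B in P: any problem in P trivially reduces to SAT, yet SAT is not known to be in P.
From B NP-hard, the reduction alone does NOT give A NP-hard: again, easy problems reduce to hard ones.
(Here in fact A is NP-complete and B is NP-complete.)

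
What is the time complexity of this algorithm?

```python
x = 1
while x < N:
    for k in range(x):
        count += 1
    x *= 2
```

Time complexity: O(n).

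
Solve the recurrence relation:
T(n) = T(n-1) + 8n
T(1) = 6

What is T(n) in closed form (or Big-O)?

Unrolling: T(n) = 6 + 8*(2 + 3 + ... + n) = 6 + 8*(n(n+1)/2 - 1) = O(n^2).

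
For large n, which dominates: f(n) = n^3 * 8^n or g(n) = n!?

g(n) = n! grows faster: by Stirling n! ~ (n/e)^n sqrt(2*pi*n); (n/e)^n eventually dominates n^3 * 8^n.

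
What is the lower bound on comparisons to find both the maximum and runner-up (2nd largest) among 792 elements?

Lower bound: finding the max needs 792-1 comparisons. By an adversary weight-doubling argument, the maximum element must personally win at least ceil(log_2(792)) = 10 comparisons in any correct algorithm. The 2nd largest is among those 10 direct losers, and distinguishing it requires 10-1 more comparisons. Total >= 792-1 + 10-1 = 800. A balanced tournament achieves this bound exactly.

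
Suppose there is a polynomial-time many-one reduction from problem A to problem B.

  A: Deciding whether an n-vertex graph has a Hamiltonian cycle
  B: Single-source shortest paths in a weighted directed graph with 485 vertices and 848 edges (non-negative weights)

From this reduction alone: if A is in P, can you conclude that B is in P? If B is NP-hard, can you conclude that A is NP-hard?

A poly-time reduction A <=_p B transfers tractability DOWN (B easy => A easy) and hardness UP (A hard => B hard), not the reverse.
From A in P, the reduction alone does NOT give B in P: any problem in P trivially reduces to SAT, yet SAT is not known to be in P.
From B NP-hard, the reduction alone does NOT give A NP-hard: again, easy problems reduce to hard ones.
(Here in fact A is NP-complete and B is in P, so no such reduction is known -- its existence would imply P = NP; the analysis concerns only what the assumed reduction would or would not let you conclude.)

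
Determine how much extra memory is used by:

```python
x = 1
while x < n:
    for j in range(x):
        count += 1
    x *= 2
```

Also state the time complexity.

Space complexity: O(1).
Only a constant amount of auxiliary storage is used; nothing grows with n.
Time complexity: O(n).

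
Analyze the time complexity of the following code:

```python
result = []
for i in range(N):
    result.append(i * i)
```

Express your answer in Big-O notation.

Time complexity: O(n).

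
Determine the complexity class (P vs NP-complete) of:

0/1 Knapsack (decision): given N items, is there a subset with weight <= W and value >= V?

This problem is NP-complete: reduces from Subset Sum.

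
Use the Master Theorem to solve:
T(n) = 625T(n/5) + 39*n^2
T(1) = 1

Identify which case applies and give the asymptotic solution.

a=625, b=5, f(n)=39*n^2.
log_5(625) = 4 > 2.
Since f(n) = O(n^2) is polynomially smaller than n^4, Case 1 applies.
T(n) = Theta(n^4).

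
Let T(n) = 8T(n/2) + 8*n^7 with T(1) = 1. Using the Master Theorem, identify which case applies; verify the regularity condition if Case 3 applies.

a=8, b=2, f(n)=8*n^7.
log_2(8) = 3 < 7.
f(n) = Omega(n^(3+epsilon)) for some epsilon > 0, so Case 3 is the candidate.
Regularity: a*f(n/b) = 8*8*(n/2)^7 = (8/128)*8*n^7 <= c*f(n) with c = 8/128 < 1. Satisfied.
Case 3: T(n) = Theta(n^7).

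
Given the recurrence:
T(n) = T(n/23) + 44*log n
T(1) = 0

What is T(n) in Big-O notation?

Each of the log_23(n) levels adds O(log n). T(n) = O(log^2 n).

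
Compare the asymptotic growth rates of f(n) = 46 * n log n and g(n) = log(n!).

f(n) = 46 * n log n and g(n) = log(n!) are Theta of each other: Stirling: log(n!) = n log n - n + O(log n) = Theta(n log n); the constant 46 doesn't change the Theta class.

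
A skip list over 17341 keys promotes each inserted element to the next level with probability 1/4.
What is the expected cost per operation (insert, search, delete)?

Expected number of levels is O(log_4(17341)) = O(log n). A search visits O(1) expected nodes per level over O(log n) levels. Insert/delete are a search plus O(1) pointer updates per level. Expected O(log n) per operation.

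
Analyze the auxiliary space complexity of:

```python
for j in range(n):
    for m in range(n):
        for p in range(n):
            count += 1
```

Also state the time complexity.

Space complexity: O(1).
Only a constant amount of auxiliary storage is used; nothing grows with n.
Time complexity: O(n^3).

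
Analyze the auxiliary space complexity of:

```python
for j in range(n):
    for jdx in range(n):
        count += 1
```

Space complexity: O(1).
Only a constant amount of auxiliary storage is used; nothing grows with n.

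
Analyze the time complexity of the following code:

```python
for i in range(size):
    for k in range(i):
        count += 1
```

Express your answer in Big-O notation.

Time complexity: O(n^2).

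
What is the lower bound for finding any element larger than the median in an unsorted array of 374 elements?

To find an element larger than the median of 374 elements, we must see Omega(n) elements. Without seeing enough elements, an adversary can make any unseen element the median.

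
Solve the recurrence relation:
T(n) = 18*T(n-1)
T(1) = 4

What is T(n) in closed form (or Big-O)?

Each step multiplies by 18. T(n) = T(1)*18^(n-1) = 4*18^(n-1).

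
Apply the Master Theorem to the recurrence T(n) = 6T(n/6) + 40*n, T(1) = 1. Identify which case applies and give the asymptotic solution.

a=6, b=6, f(n)=40*n.
log_6(6) = 1, so n^(log_b(a)) = n.
f(n) = Theta(n), so Case 2 applies.
T(n) = Theta(n log n).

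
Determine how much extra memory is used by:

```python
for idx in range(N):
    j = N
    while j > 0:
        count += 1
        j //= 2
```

Space complexity: O(1).
Only a constant amount of auxiliary storage is used; nothing grows with n.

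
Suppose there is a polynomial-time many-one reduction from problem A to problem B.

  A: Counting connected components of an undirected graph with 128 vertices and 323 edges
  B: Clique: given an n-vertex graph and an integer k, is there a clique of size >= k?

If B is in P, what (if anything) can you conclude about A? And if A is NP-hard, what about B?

A poly-time reduction A <=_p B means any A-instance can be transformed to a B-instance in poly time.
If B is in P: compose the reduction with B's poly-time algorithm to solve A in poly time, so A is in P.
If A is NP-hard: every NP problem reduces to A, which reduces to B; composing reductions, every NP problem reduces to B, so B is NP-hard.
(Here in fact A is P and B is NP-complete.)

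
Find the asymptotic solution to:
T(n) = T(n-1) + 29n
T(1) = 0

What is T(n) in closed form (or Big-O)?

Unrolling: T(n) = 0 + 29*(2 + 3 + ... + n) = 0 + 29*(n(n+1)/2 - 1) = O(n^2).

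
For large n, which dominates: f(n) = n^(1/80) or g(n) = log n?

f(n) = n^(1/80) grows faster: any positive power of n dominates log n.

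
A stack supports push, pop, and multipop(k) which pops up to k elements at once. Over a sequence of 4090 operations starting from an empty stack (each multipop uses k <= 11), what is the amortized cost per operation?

Each element is pushed exactly once and popped at most once (whether by pop or as part of a multipop). So the total number of individual pops over the whole sequence is at most the number of pushes, which is at most 4090. Total work <= 2 * 4090, hence O(1) amortized per operation.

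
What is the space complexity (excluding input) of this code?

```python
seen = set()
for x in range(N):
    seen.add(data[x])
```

Space complexity: O(n).
Auxiliary storage grows linearly with the input size n in the worst case.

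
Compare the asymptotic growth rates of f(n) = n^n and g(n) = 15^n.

f(n) = n^n grows faster: n^n / 15^n = (n/15)^n -> infinity once n > 15.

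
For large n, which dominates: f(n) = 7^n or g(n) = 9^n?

g(n) = 9^n grows faster: (9/7)^n -> infinity since 9/7 > 1.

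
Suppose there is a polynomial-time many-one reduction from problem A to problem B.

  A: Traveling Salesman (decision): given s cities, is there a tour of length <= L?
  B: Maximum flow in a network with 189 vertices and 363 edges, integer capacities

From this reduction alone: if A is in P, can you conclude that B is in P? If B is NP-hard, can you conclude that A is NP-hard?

A poly-time reduction A <=_p B transfers tractability DOWN (B easy => A easy) and hardness UP (A hard => B hard), not the reverse.
From A in P, the reduction alone does NOT give B in P: any problem in P trivially reduces to SAT, yet SAT is not known to be in P.
From B NP-hard, the reduction alone does NOT give A NP-hard: again, easy problems reduce to hard ones.
(Here in fact A is NP-complete and B is in P, so no such reduction is known -- its existence would imply P = NP; the analysis concerns only what the assumed reduction would or would not let you conclude.)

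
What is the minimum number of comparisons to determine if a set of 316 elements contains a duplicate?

Determining if 316 elements are all distinct requires Omega(n log n) comparisons in the comparison model. This follows from the element distinctness lower bound.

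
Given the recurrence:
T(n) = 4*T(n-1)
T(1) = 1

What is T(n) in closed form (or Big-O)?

Each step multiplies by 4. T(n) = T(1)*4^(n-1) = 4^(n-1).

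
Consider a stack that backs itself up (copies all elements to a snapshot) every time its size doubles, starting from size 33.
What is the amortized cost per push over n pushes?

Backups occur at sizes 33, 66, 132, ..., copying 33 + 66 + 132 + ... <= 2n elements total (geometric series). Spread over n pushes, the amortized backup cost is O(1) per push.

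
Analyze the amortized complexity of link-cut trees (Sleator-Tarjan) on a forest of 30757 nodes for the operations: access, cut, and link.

Link-cut trees represent the forest using splay trees over preferred paths. With potential Phi = sum over nodes of log(size of virtual subtree), each access on 30757 nodes is O(log 30757) = O(log n) amortized by the splay-tree access lemma. Cut and link are O(1) plus one access.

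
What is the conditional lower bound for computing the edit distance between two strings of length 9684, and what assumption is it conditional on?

Under SETH (the Strong Exponential Time Hypothesis), edit distance on length-9684 strings cannot be computed in O(n^(2-epsilon)) time for any epsilon > 0 (Backurs-Indyk). The reduction is from CNF-SAT via the orthogonal vectors problem.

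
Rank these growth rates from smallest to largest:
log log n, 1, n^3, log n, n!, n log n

Ordered by growth rate: 1 < log log n < log n < n log n < n^3 < n!.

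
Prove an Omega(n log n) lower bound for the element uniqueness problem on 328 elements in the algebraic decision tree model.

In the algebraic decision tree model, element uniqueness on 328 elements is equivalent to determining which cell of an arrangement of C(328,2) = 53628 hyperplanes x_i = x_j contains the input point. Ben-Or's theorem shows this requires Omega(n log n).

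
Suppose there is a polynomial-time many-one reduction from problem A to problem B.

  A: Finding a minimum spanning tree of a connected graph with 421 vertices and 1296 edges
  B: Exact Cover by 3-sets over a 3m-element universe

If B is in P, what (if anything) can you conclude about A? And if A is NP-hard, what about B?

A poly-time reduction A <=_p B means any A-instance can be transformed to a B-instance in poly time.
If B is in P: compose the reduction with B's poly-time algorithm to solve A in poly time, so A is in P.
If A is NP-hard: every NP problem reduces to A, which reduces to B; composing reductions, every NP problem reduces to B, so B is NP-hard.
(Here in fact A is P and B is NP-complete.)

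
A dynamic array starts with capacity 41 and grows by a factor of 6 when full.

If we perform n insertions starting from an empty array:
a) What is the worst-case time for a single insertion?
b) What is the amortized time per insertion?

(a) Worst-case single insertion: O(n) -- when the array is full at capacity c, the resize copies all c elements, and c can be Theta(n).
(b) Resizes happen at sizes 41, 246, 1476, ... Total copy cost for n insertions: 41 + 246 + ... = O(n) (geometric series with ratio 1/6). Amortized cost per insertion: O(n)/n = O(1).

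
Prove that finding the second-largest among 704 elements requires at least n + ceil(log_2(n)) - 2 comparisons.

Lower bound (adversary): identifying the maximum requires 704-1 comparisons (each eliminates one candidate). Assign weight 1 to each element; on each comparison the adversary lets the heavier side win and gives it the loser's weight. The max ends with weight 704, but each comparison it wins at most doubles its weight, so the max must win >= ceil(log_2(704)) = 10 comparisons. The second-largest is one of those 10 direct losers to the max, and identifying which one is largest needs >= 10-1 further comparisons. Total >= 704-1 + 10-1 = 712.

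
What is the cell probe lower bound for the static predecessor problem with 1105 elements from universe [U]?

The Patrascu-Thorup lower bound shows any data structure on n = 1105 elements using O(n * polylog(n)) space requires Omega(log log U) query time. van Emde Boas trees achieve O(log log U) with O(U) space.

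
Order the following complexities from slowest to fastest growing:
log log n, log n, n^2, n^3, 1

Ordered by growth rate: 1 < log log n < log n < n^2 < n^3.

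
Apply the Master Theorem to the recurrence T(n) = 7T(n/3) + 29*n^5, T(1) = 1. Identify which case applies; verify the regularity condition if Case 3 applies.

a=7, b=3, f(n)=29*n^5.
log_3(7) = 1.771 < 5.
f(n) = Omega(n^(1.771+epsilon)) for some epsilon > 0, so Case 3 is the candidate.
Regularity: a*f(n/b) = 7*29*(n/3)^5 = (7/243)*29*n^5 <= c*f(n) with c = 7/243 < 1. Satisfied.
Case 3: T(n) = Theta(n^5).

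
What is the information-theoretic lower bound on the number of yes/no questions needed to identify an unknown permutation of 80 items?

There are 80! = 71569457046263802294811533723186532165584657342365752577109445058227039255480148842668944867280814080000000000000000000 permutations. Each yes/no question gives at most 1 bit, so at least ceil(log_2(71569457046263802294811533723186532165584657342365752577109445058227039255480148842668944867280814080000000000000000000)) = 395 questions are needed.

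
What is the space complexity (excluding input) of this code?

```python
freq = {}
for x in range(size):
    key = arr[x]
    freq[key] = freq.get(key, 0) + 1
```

Space complexity: O(n).
Auxiliary storage grows linearly with the input size n in the worst case.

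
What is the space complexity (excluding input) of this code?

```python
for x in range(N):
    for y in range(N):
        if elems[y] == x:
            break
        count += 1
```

Space complexity: O(1).
Only a constant amount of auxiliary storage is used; nothing grows with n.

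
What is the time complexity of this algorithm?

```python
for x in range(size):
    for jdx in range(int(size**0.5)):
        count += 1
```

Time complexity: O(n * sqrt(n)).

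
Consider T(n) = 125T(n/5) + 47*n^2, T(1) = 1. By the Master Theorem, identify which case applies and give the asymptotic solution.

a=125, b=5, f(n)=47*n^2.
log_5(125) = 3 > 2.
Since f(n) = O(n^2) is polynomially smaller than n^3, Case 1 applies.
T(n) = Theta(n^3).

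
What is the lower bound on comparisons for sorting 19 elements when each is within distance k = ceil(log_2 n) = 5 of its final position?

Partition the 19 positions into floor(n/k) blocks of k = 5 consecutive positions; any permutation within a block keeps every element within k of its final position, so there are at least (k!)^(n/k) distinguishable inputs. Lower bound: log_2((k!)^(n/k)) = (n/k) * log_2(k!) = Theta(n log k); with k = ceil(log_2 n), this is Omega(n log log n).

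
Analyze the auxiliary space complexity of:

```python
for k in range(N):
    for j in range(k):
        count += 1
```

Space complexity: O(1).
Only a constant amount of auxiliary storage is used; nothing grows with n.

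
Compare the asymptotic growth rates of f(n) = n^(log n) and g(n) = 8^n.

g(n) = 8^n grows faster: take logs: log(n^(log n)) = (log n)^2, log(8^n) = n log 8; n dominates (log n)^2.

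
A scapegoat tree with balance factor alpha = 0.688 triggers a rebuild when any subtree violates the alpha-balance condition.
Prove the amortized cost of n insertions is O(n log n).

Define potential Phi = c * sum of |size(left(v)) - size(right(v))| over all nodes. An insertion at depth d costs O(d) = O(log n) and increases Phi by O(log n). When a rebuild of subtree of size s occurs, it costs O(s) but reduces Phi by Omega(s). With alpha = 0.688, between rebuilds Omega(s) insertions must occur. Amortized cost per insertion: O(log n).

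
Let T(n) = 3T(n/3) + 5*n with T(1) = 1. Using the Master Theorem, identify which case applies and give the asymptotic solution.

a=3, b=3, f(n)=5*n.
log_3(3) = 1, so n^(log_b(a)) = n.
f(n) = Theta(n), so Case 2 applies.
T(n) = Theta(n log n).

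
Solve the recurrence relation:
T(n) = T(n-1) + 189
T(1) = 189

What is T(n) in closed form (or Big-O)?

Unrolling: T(n) = T(n-1) + 189 = T(n-2) + 2*189 = ... = T(1) + (n-1)*189 = 189 + (n-1)*189 = 189n.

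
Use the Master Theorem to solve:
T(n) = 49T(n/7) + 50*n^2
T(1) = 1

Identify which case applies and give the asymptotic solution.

a=49, b=7, f(n)=50*n^2.
log_7(49) = 2, so n^(log_b(a)) = n^2.
f(n) = Theta(n^2), so Case 2 applies.
T(n) = Theta(n^2 log n).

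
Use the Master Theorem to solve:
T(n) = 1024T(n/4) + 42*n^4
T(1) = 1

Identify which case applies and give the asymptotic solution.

a=1024, b=4, f(n)=42*n^4.
log_4(1024) = 5 > 4.
Since f(n) = O(n^4) is polynomially smaller than n^5, Case 1 applies.
T(n) = Theta(n^5).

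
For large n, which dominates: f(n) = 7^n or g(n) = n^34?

f(n) = 7^n grows faster: any exponential with base > 1 dominates every polynomial.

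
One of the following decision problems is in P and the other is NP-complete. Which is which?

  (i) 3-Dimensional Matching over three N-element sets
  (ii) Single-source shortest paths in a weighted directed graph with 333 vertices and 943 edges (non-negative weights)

(i) is NP-complete: one of Karp's 21 NP-complete problems.
(ii) is P: Dijkstra's algorithm runs in O((V+E) log V).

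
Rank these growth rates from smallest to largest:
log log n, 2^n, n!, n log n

Ordered by growth rate: log log n < n log n < 2^n < n!.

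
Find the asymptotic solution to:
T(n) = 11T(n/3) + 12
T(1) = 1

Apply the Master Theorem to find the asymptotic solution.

a=11, b=3, f(n)=12. log_3(11) = 2.183. Case 1 of Master Theorem: T(n) = O(n^2.183).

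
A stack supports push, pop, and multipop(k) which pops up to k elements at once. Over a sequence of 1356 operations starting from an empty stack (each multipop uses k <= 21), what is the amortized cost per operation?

Each element is pushed exactly once and popped at most once (whether by pop or as part of a multipop). So the total number of individual pops over the whole sequence is at most the number of pushes, which is at most 1356. Total work <= 2 * 1356, hence O(1) amortized per operation.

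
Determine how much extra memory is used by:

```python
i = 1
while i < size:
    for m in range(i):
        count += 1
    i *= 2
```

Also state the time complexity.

Space complexity: O(1).
Only a constant amount of auxiliary storage is used; nothing grows with n.
Time complexity: O(n).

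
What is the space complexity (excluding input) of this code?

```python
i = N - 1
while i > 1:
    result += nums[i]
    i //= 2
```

Space complexity: O(1).
Only a constant amount of auxiliary storage is used; nothing grows with n.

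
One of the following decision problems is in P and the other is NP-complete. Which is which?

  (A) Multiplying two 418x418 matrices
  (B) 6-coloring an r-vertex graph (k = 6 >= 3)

(A) is P: the schoolbook algorithm runs in O(n^3).
(B) is NP-complete: graph k-coloring for k>=3 is NP-complete by reduction from 3-SAT.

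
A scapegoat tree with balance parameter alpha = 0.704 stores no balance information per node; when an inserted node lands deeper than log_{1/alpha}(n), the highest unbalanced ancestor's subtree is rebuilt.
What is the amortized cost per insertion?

Search/insert path is O(log n). A rebuild of a subtree of size s costs O(s), but with alpha = 0.704 at least Omega(s) insertions must have occurred in that subtree since its last rebuild. Charging O(1) of the rebuild to each such insertion gives O(log n) amortized.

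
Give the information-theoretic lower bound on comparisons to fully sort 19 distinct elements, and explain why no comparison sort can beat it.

A comparison sort is a binary decision tree whose leaves are the 19! = 121645100408832000 possible output permutations. A binary tree with L leaves has height >= ceil(log_2(L)). So any comparison sort needs >= ceil(log_2(19!)) = 57 comparisons in the worst case.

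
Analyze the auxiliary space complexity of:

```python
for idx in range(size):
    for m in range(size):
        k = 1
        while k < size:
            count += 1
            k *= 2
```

Space complexity: O(1).
Only a constant amount of auxiliary storage is used; nothing grows with n.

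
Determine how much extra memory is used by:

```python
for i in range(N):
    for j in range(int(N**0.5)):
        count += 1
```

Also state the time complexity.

Space complexity: O(1).
Only a constant amount of auxiliary storage is used; nothing grows with n.
Time complexity: O(n * sqrt(n)).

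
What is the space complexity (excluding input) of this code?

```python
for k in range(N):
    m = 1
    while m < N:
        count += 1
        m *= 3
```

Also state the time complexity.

Space complexity: O(1).
Only a constant amount of auxiliary storage is used; nothing grows with n.
Time complexity: O(n log n).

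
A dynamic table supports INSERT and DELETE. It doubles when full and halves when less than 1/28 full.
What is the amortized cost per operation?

Using potential function Phi = |2*num_items - table_size| when load > 1/2, and Phi = table_size/2 - num_items otherwise. The gap of 1/28 vs 1/2 for shrinking prevents thrashing. Both insert and delete have O(1) amortized cost.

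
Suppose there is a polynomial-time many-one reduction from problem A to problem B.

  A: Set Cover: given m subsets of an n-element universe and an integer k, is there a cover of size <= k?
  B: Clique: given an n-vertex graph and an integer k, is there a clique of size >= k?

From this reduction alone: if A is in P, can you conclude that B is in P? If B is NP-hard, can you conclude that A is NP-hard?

A poly-time reduction A <=_p B transfers tractability DOWN (B easy => A easy) and hardness UP (A hard => B hard), not the reverse.
From A in P, the reduction alone does NOT give B in P: any problem in P trivially reduces to SAT, yet SAT is not known to be in P.
From B NP-hard, the reduction alone does NOT give A NP-hard: again, easy problems reduce to hard ones.
(Here in fact A is NP-complete and B is NP-complete.)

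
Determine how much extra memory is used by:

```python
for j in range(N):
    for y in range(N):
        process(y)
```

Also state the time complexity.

Space complexity: O(1).
Only a constant amount of auxiliary storage is used; nothing grows with n.
Time complexity: O(n^2).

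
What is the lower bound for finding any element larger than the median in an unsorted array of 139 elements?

To find an element larger than the median of 139 elements, we must see Omega(n) elements. Without seeing enough elements, an adversary can make any unseen element the median.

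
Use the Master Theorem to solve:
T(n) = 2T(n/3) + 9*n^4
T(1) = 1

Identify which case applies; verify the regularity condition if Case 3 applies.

a=2, b=3, f(n)=9*n^4.
log_3(2) = 0.6309 < 4.
f(n) = Omega(n^(0.6309+epsilon)) for some epsilon > 0, so Case 3 is the candidate.
Regularity: a*f(n/b) = 2*9*(n/3)^4 = (2/81)*9*n^4 <= c*f(n) with c = 2/81 < 1. Satisfied.
Case 3: T(n) = Theta(n^4).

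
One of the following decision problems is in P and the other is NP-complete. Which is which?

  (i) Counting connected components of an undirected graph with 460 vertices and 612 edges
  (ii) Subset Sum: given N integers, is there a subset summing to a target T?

(i) is P: BFS/DFS visits each vertex and edge once: O(V+E).
(ii) is NP-complete: one of Karp's 21 NP-complete problems.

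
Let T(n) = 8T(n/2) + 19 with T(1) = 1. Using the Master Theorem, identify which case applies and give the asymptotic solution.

a=8, b=2, f(n)=19.
log_2(8) = 3 > 0.
Since f(n) = O(n^0) is polynomially smaller than n^3, Case 1 applies.
T(n) = Theta(n^3).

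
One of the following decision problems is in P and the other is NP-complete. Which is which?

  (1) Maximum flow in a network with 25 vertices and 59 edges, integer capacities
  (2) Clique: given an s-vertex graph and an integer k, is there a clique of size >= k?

(1) is P: Edmonds-Karp / push-relabel run in polynomial time.
(2) is NP-complete: complement of Independent Set / Vertex Cover (with k part of the input).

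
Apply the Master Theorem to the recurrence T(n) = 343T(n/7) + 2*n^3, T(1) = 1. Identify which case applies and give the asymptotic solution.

a=343, b=7, f(n)=2*n^3.
log_7(343) = 3, so n^(log_b(a)) = n^3.
f(n) = Theta(n^3), so Case 2 applies.
T(n) = Theta(n^3 log n).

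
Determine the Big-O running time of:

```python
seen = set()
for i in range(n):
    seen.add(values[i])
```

Time complexity: O(n).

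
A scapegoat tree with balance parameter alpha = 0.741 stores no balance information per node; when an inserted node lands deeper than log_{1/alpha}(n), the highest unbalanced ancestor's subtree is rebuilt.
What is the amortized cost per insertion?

Search/insert path is O(log n). A rebuild of a subtree of size s costs O(s), but with alpha = 0.741 at least Omega(s) insertions must have occurred in that subtree since its last rebuild. Charging O(1) of the rebuild to each such insertion gives O(log n) amortized.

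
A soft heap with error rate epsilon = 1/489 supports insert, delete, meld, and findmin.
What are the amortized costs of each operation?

Soft heaps (Chazelle) allow up to an epsilon = 1/489 fraction of elements to have corrupted (raised) keys. Insert is O(log(1/epsilon)) = O(log 489) amortized -- the structure maintains heap-ordered binary trees of rank bounded by O(log(1/epsilon)). Meld concatenates root lists: O(1) amortized. Delete and findmin are O(1) amortized.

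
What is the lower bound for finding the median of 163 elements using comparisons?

To find the median of 163 elements, every element must be compared at least once, so the lower bound is Omega(n). The BFPRT algorithm achieves O(n), making this tight.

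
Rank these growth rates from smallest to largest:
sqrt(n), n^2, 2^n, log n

Ordered by growth rate: log n < sqrt(n) < n^2 < 2^n.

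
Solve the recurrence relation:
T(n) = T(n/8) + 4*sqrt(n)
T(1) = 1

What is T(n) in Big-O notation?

Each level contributes sqrt(n/8^k). Geometric series with ratio 1/sqrt(8) < 1 sums to O(sqrt(n)).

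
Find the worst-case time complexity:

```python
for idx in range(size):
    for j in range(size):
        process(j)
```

Time complexity: O(n^2).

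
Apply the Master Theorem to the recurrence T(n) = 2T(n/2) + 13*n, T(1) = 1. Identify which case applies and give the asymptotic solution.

a=2, b=2, f(n)=13*n.
log_2(2) = 1, so n^(log_b(a)) = n.
f(n) = Theta(n), so Case 2 applies.
T(n) = Theta(n log n).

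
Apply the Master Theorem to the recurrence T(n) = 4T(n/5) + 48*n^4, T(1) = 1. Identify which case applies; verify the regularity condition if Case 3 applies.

a=4, b=5, f(n)=48*n^4.
log_5(4) = 0.8614 < 4.
f(n) = Omega(n^(0.8614+epsilon)) for some epsilon > 0, so Case 3 is the candidate.
Regularity: a*f(n/b) = 4*48*(n/5)^4 = (4/625)*48*n^4 <= c*f(n) with c = 4/625 < 1. Satisfied.
Case 3: T(n) = Theta(n^4).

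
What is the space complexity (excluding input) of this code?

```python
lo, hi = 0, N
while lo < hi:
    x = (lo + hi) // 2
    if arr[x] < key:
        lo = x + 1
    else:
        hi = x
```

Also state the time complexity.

Space complexity: O(1).
Only a constant amount of auxiliary storage is used; nothing grows with n.
Time complexity: O(log n).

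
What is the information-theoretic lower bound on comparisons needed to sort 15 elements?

There are 15! = 1307674368000 possible orderings. Each comparison gives 1 bit. We need at least ceil(log_2(1307674368000)) = 41 comparisons.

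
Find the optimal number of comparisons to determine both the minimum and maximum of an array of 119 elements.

Naive approach: 236 comparisons (118 for max + 118 for min).
Optimal: Compare elements in pairs first (floor(n/2) = 59 comparisons), then find max among winners and min among losers (59 comparisons each).
Total: ceil(3n/2) - 2 = 177 comparisons. An adversary argument shows this is also a lower bound.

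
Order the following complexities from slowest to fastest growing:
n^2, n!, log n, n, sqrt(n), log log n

Ordered by growth rate: log log n < log n < sqrt(n) < n < n^2 < n!.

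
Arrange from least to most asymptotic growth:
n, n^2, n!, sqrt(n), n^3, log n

Ordered by growth rate: log n < sqrt(n) < n < n^2 < n^3 < n!.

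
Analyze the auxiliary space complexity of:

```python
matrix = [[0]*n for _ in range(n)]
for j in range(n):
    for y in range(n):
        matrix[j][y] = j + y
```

Space complexity: O(n^2).
A 2D structure of size n x n is allocated.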